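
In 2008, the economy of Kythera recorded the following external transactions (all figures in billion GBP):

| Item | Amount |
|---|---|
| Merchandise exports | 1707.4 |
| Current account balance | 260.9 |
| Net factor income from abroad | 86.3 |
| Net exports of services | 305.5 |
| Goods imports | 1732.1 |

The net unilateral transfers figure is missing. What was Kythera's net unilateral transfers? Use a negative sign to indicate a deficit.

-106.2

Current account = goods balance + services balance + net primary income + net secondary income
Sum of the known components = 367.1
Net unilateral transfers = CA - (known components) = 260.9 - 367.1 = -106.2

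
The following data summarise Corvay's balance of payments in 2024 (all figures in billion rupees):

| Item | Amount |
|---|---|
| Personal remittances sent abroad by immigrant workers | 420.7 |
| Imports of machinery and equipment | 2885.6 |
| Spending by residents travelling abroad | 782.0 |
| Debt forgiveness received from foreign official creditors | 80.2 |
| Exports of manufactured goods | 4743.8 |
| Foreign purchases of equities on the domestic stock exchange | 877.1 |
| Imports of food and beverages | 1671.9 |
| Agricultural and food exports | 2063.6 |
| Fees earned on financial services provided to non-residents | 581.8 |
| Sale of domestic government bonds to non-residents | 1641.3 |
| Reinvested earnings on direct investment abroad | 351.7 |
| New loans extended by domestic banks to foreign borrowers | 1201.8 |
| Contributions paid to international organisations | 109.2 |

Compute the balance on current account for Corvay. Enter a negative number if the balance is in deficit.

1871.5

Goods: 2063.6 + 4743.8 - 2885.6 - 1671.9 = 2249.9
Services: 581.8 - 782.0 = -200.2
Primary income: 351.7
Secondary income: -109.2 - 420.7 = -529.9
Current account = 2249.9 + (-200.2) + 351.7 + (-529.9) = 1871.5
(Excluded from the current account — capital account: debt forgiveness received from foreign official creditors 80.2; financial account: foreign purchases of equities on the domestic stock exchange 877.1, sale of domestic government bonds to non-residents 1641.3, new loans extended by domestic banks to foreign borrowers 1201.8.)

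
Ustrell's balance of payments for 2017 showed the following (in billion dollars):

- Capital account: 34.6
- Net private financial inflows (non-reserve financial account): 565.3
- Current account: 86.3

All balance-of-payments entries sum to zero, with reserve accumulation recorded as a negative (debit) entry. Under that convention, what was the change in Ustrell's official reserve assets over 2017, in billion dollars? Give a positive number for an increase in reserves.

Official reserve transactions balance = -(86.3 + 34.6 + 565.3) = -686.2
An accumulation of reserves is recorded as a debit (negative entry), so the change in the stock of reserves is the negative of that balance.
Change in official reserves = -(-686.2) = 686.2

686.2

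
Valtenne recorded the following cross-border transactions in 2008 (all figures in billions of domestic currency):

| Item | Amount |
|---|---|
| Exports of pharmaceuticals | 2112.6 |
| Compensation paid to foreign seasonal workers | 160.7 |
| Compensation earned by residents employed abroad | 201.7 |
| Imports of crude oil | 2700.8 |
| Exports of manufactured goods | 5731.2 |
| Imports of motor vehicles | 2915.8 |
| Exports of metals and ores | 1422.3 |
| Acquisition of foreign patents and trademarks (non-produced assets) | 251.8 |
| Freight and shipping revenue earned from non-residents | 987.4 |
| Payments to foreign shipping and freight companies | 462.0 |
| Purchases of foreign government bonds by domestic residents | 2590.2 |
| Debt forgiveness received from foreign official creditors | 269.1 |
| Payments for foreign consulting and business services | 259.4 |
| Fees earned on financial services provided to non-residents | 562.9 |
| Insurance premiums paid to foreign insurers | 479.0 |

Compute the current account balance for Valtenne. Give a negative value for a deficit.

4040.4

Goods: -2700.8 + 5731.2 + 1422.3 - 2915.8 + 2112.6 = 3649.5
Services: -479.0 + 987.4 + 562.9 - 462.0 - 259.4 = 349.9
Primary income: -160.7 + 201.7 = 41.0
Current account = 3649.5 + 349.9 + 41.0 = 4040.4
(Excluded from the current account — capital account: acquisition of foreign patents and trademarks (non-produced assets) 251.8, debt forgiveness received from foreign official creditors 269.1; financial account: purchases of foreign government bonds by domestic residents 2590.2.)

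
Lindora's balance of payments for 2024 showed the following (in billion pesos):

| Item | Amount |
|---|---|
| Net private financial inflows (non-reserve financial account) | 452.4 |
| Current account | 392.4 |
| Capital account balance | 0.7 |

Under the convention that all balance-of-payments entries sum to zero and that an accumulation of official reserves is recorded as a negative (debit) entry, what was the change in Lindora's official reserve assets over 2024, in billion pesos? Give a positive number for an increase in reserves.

845.5

Official reserve transactions balance = -(392.4 + 0.7 + 452.4) = -845.5
An accumulation of reserves is recorded as a debit (negative entry), so the change in the stock of reserves is the negative of that balance.
Change in official reserves = -(-845.5) = 845.5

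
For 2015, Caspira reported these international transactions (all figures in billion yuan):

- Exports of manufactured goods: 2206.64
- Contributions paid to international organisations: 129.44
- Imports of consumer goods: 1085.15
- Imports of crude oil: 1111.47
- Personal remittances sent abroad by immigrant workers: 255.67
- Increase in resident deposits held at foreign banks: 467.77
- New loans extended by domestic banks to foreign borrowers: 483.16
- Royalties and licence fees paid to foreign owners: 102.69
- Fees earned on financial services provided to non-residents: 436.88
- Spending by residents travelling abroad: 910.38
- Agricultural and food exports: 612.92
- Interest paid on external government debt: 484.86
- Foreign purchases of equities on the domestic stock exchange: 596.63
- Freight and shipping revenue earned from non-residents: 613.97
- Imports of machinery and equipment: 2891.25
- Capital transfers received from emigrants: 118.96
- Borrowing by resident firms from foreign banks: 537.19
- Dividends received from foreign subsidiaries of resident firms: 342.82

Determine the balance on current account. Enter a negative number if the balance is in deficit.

-2757.68

Goods: 2206.64 - 1111.47 - 1085.15 - 2891.25 + 612.92 = -2268.31
Services: -102.69 + 436.88 + 613.97 - 910.38 = 37.78
Primary income: -484.86 + 342.82 = -142.04
Secondary income: -255.67 - 129.44 = -385.11
Current account = (-2268.31) + 37.78 + (-142.04) + (-385.11) = -2757.68
(Excluded from the current account — financial account: increase in resident deposits held at foreign banks 467.77, new loans extended by domestic banks to foreign borrowers 483.16, foreign purchases of equities on the domestic stock exchange 596.63, borrowing by resident firms from foreign banks 537.19; capital account: capital transfers received from emigrants 118.96.)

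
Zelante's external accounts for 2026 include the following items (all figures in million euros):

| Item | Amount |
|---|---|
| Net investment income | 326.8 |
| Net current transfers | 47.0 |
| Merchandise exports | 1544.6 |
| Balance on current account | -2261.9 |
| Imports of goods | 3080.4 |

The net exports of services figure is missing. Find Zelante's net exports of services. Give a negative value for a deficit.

-1099.9

Current account = goods balance + services balance + net primary income + net secondary income
Sum of the known components = -1162.0
Net exports of services = CA - (known components) = -2261.9 - (-1162.0) = -1099.9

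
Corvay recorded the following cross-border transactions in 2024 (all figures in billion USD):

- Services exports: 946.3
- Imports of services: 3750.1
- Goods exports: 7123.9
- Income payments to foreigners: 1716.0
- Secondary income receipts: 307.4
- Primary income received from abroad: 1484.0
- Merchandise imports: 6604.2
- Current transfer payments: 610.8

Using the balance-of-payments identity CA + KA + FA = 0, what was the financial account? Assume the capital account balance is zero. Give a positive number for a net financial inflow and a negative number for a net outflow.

Goods balance = 7123.9 - 6604.2 = 519.7
Services balance = 946.3 - 3750.1 = -2803.8
Trade balance (goods + services) = 519.7 + (-2803.8) = -2284.1
Net primary income = 1484.0 - 1716.0 = -232.0
Net secondary income = 307.4 - 610.8 = -303.4
Current account = -2284.1 + (-232.0) + (-303.4) = -2819.5
Financial account = -(-2819.5) = 2819.5

2819.5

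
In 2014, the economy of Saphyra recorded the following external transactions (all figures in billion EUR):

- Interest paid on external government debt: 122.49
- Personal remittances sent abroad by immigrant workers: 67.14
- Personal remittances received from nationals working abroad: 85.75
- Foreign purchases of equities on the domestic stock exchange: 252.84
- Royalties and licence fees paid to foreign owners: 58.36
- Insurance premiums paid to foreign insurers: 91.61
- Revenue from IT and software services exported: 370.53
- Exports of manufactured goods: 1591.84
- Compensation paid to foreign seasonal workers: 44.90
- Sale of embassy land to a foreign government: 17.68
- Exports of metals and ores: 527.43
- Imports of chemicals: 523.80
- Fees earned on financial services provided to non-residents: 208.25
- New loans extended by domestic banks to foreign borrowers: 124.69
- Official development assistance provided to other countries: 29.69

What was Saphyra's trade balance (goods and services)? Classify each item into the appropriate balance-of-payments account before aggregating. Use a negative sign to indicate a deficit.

2024.28

Goods: 527.43 + 1591.84 - 523.80 = 1595.47
Services: -91.61 - 58.36 + 370.53 + 208.25 = 428.81
Trade balance = 1595.47 + 428.81 = 2024.28
(Excluded from the trade balance — primary income: interest paid on external government debt 122.49, compensation paid to foreign seasonal workers 44.90; secondary income: personal remittances sent abroad by immigrant workers 67.14, personal remittances received from nationals working abroad 85.75, official development assistance provided to other countries 29.69; financial account: foreign purchases of equities on the domestic stock exchange 252.84, new loans extended by domestic banks to foreign borrowers 124.69; capital account: sale of embassy land to a foreign government 17.68.)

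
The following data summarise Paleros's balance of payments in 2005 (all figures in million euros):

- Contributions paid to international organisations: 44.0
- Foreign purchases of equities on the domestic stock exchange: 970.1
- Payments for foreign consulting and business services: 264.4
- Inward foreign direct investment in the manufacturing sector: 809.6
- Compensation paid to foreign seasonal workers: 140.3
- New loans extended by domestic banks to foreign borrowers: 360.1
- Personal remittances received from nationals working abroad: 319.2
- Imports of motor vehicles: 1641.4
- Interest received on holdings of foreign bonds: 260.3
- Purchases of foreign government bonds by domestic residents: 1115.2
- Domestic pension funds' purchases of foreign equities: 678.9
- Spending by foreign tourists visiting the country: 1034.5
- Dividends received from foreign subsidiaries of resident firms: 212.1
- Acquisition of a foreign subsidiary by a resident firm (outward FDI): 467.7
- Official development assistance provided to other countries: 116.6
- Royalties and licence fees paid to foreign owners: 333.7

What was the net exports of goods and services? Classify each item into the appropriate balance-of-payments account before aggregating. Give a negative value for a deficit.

-1205.0

Goods: -1641.4
Services: 1034.5 - 264.4 - 333.7 = 436.4
Trade balance = -1641.4 + 436.4 = -1205.0
(Excluded from the trade balance — secondary income: contributions paid to international organisations 44.0, personal remittances received from nationals working abroad 319.2, official development assistance provided to other countries 116.6; financial account: foreign purchases of equities on the domestic stock exchange 970.1, inward foreign direct investment in the manufacturing sector 809.6, new loans extended by domestic banks to foreign borrowers 360.1, purchases of foreign government bonds by domestic residents 1115.2, domestic pension funds' purchases of foreign equities 678.9, acquisition of a foreign subsidiary by a resident firm (outward FDI) 467.7; primary income: compensation paid to foreign seasonal workers 140.3, interest received on holdings of foreign bonds 260.3, dividends received from foreign subsidiaries of resident firms 212.1.)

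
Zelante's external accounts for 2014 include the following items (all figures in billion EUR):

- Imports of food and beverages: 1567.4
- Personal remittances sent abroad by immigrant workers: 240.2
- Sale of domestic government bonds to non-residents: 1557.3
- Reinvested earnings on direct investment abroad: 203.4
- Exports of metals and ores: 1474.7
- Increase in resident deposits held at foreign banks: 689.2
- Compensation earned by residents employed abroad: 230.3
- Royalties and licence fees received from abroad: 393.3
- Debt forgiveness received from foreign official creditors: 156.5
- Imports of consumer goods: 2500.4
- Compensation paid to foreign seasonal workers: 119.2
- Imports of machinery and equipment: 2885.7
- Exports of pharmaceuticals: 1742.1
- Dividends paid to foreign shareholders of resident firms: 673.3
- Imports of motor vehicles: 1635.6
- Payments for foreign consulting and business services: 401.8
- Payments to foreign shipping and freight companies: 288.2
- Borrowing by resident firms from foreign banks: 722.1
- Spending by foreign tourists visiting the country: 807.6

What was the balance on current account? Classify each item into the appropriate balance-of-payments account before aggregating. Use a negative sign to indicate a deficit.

-5460.4

Goods: 1742.1 + 1474.7 - 2500.4 - 2885.7 - 1567.4 - 1635.6 = -5372.3
Services: 807.6 - 401.8 - 288.2 + 393.3 = 510.9
Primary income: -119.2 + 230.3 - 673.3 + 203.4 = -358.8
Secondary income: -240.2
Current account = (-5372.3) + 510.9 + (-358.8) + (-240.2) = -5460.4
(Excluded from the current account — financial account: sale of domestic government bonds to non-residents 1557.3, increase in resident deposits held at foreign banks 689.2, borrowing by resident firms from foreign banks 722.1; capital account: debt forgiveness received from foreign official creditors 156.5.)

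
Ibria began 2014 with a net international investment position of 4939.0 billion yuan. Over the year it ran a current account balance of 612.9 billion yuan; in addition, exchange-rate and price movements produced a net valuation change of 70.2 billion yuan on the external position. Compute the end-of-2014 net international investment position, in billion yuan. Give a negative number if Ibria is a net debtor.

5622.1

Change in NIIP = current account + net valuation change = 612.9 + 70.2 = 683.1
End-of-year NIIP = 4939.0 + 683.1 = 5622.1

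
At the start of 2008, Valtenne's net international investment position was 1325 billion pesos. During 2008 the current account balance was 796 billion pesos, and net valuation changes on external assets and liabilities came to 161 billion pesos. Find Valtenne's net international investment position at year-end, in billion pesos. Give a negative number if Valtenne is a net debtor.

Change in NIIP = current account + net valuation change = 796 + 161 = 957
End-of-year NIIP = 1325 + 957 = 2282

2282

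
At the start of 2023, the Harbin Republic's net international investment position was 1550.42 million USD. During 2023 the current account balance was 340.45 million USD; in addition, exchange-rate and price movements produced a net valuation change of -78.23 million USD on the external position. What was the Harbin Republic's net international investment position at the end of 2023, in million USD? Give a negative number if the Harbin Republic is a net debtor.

Change in NIIP = current account + net valuation change = 340.45 + (-78.23) = 262.22
End-of-year NIIP = 1550.42 + 262.22 = 1812.64

1812.64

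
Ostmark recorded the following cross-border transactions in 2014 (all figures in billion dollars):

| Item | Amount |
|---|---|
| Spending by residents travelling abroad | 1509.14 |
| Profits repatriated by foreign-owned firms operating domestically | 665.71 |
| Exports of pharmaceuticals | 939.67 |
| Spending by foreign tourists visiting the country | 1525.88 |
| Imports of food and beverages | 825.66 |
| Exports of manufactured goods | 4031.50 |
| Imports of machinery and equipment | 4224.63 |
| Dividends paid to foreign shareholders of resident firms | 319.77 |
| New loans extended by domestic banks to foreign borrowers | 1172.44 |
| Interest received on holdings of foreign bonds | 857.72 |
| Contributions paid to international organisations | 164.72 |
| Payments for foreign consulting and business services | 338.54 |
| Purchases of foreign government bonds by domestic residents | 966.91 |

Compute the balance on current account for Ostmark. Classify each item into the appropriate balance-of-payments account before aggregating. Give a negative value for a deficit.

-693.40

Goods: 939.67 + 4031.50 - 825.66 - 4224.63 = -79.12
Services: 1525.88 - 338.54 - 1509.14 = -321.80
Primary income: -319.77 - 665.71 + 857.72 = -127.76
Secondary income: -164.72
Current account = (-79.12) + (-321.80) + (-127.76) + (-164.72) = -693.40
(Excluded from the current account — financial account: new loans extended by domestic banks to foreign borrowers 1172.44, purchases of foreign government bonds by domestic residents 966.91.)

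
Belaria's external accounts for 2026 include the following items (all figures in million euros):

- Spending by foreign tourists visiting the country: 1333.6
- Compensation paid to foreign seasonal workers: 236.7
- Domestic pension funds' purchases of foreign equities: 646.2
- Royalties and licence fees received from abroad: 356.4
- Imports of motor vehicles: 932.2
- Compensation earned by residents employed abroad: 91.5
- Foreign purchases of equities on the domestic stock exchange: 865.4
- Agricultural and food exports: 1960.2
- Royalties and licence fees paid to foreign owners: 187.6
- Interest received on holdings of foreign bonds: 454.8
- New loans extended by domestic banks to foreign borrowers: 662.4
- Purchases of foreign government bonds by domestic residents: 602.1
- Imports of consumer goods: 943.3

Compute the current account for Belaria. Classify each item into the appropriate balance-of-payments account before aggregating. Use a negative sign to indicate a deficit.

Goods: -943.3 + 1960.2 - 932.2 = 84.7
Services: 1333.6 + 356.4 - 187.6 = 1502.4
Primary income: 91.5 - 236.7 + 454.8 = 309.6
Current account = 84.7 + 1502.4 + 309.6 = 1896.7
(Excluded from the current account — financial account: domestic pension funds' purchases of foreign equities 646.2, foreign purchases of equities on the domestic stock exchange 865.4, new loans extended by domestic banks to foreign borrowers 662.4, purchases of foreign government bonds by domestic residents 602.1.)

1896.7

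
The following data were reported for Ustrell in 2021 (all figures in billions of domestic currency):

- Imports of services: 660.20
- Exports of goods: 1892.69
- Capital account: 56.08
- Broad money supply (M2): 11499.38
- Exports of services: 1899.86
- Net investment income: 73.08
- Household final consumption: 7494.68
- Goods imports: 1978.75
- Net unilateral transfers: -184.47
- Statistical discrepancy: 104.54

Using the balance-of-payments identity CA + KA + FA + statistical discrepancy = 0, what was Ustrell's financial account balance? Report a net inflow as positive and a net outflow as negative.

Goods balance = 1892.69 - 1978.75 = -86.06
Services balance = 1899.86 - 660.20 = 1239.66
Trade balance (goods + services) = -86.06 + 1239.66 = 1153.60
Net primary income = 73.08
Net secondary income = -184.47
Current account = 1153.60 + 73.08 + (-184.47) = 1042.21
Financial account = -(1042.21 + 56.08 + 104.54) = -1202.83

-1202.83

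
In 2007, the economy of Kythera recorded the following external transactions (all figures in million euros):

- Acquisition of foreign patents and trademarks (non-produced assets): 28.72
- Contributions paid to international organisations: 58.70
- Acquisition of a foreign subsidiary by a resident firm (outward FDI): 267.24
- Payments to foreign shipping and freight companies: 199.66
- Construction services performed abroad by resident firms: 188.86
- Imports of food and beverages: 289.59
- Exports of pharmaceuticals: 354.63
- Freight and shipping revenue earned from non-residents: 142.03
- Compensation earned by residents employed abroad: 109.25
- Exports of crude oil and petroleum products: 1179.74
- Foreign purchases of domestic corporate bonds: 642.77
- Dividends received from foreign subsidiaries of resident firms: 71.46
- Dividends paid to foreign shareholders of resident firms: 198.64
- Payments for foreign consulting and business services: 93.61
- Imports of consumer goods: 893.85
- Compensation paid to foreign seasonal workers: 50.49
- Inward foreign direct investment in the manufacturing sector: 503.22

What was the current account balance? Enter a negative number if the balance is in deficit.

Goods: 1179.74 + 354.63 - 893.85 - 289.59 = 350.93
Services: -199.66 + 188.86 + 142.03 - 93.61 = 37.62
Primary income: 71.46 - 198.64 + 109.25 - 50.49 = -68.42
Secondary income: -58.70
Current account = 350.93 + 37.62 + (-68.42) + (-58.70) = 261.43
(Excluded from the current account — capital account: acquisition of foreign patents and trademarks (non-produced assets) 28.72; financial account: acquisition of a foreign subsidiary by a resident firm (outward FDI) 267.24, foreign purchases of domestic corporate bonds 642.77, inward foreign direct investment in the manufacturing sector 503.22.)

261.43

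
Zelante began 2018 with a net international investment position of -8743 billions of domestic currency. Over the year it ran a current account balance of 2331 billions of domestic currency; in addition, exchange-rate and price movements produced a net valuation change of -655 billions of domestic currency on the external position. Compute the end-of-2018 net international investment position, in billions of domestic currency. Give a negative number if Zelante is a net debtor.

-7067

Change in NIIP = current account + net valuation change = 2331 + (-655) = 1676
End-of-year NIIP = -8743 + 1676 = -7067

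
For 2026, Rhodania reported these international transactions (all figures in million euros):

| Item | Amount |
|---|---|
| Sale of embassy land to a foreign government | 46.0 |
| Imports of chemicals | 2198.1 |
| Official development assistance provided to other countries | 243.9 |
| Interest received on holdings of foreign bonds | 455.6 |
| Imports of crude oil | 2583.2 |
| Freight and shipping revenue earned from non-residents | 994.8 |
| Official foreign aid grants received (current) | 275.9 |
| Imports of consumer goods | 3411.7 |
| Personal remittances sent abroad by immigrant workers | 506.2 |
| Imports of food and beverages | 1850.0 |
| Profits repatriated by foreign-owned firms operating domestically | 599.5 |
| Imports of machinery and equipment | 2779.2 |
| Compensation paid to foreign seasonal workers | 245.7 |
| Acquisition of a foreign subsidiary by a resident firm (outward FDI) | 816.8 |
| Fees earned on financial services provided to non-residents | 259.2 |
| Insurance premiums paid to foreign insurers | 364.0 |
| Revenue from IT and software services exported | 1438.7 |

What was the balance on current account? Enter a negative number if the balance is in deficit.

Goods: -1850.0 - 2198.1 - 3411.7 - 2779.2 - 2583.2 = -12822.2
Services: 994.8 + 1438.7 + 259.2 - 364.0 = 2328.7
Primary income: 455.6 - 245.7 - 599.5 = -389.6
Secondary income: -506.2 + 275.9 - 243.9 = -474.2
Current account = (-12822.2) + 2328.7 + (-389.6) + (-474.2) = -11357.3
(Excluded from the current account — capital account: sale of embassy land to a foreign government 46.0; financial account: acquisition of a foreign subsidiary by a resident firm (outward FDI) 816.8.)

-11357.3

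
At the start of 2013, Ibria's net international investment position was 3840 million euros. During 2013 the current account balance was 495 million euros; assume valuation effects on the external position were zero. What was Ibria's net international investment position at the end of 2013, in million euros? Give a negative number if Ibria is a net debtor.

With no valuation effects, change in NIIP = current account = 495
End-of-year NIIP = 3840 + 495 = 4335

4335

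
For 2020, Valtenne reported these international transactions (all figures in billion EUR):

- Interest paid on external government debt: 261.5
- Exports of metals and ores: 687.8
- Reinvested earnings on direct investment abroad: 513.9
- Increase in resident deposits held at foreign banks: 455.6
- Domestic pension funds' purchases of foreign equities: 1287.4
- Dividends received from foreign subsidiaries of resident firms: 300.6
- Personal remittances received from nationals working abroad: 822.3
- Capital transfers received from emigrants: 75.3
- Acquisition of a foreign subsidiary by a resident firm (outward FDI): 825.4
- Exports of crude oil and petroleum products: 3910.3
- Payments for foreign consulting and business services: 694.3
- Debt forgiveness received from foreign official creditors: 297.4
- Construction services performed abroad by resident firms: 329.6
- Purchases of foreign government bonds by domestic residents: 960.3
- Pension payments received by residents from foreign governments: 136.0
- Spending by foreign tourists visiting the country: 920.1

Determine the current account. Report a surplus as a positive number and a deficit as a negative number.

Goods: 3910.3 + 687.8 = 4598.1
Services: 329.6 + 920.1 - 694.3 = 555.4
Primary income: 300.6 - 261.5 + 513.9 = 553.0
Secondary income: 136.0 + 822.3 = 958.3
Current account = 4598.1 + 555.4 + 553.0 + 958.3 = 6664.8
(Excluded from the current account — financial account: increase in resident deposits held at foreign banks 455.6, domestic pension funds' purchases of foreign equities 1287.4, acquisition of a foreign subsidiary by a resident firm (outward FDI) 825.4, purchases of foreign government bonds by domestic residents 960.3; capital account: capital transfers received from emigrants 75.3, debt forgiveness received from foreign official creditors 297.4.)

6664.8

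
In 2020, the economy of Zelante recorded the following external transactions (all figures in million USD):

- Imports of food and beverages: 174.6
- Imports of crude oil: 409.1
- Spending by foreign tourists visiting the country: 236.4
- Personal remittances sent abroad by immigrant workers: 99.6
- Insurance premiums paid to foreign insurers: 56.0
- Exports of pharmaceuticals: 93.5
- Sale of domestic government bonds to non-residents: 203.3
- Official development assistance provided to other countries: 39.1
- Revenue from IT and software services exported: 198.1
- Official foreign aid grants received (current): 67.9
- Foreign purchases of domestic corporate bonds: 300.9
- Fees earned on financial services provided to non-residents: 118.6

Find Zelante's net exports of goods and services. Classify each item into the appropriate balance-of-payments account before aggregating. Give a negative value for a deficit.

Goods: -409.1 - 174.6 + 93.5 = -490.2
Services: 118.6 + 198.1 + 236.4 - 56.0 = 497.1
Trade balance = -490.2 + 497.1 = 6.9
(Excluded from the trade balance — secondary income: personal remittances sent abroad by immigrant workers 99.6, official development assistance provided to other countries 39.1, official foreign aid grants received (current) 67.9; financial account: sale of domestic government bonds to non-residents 203.3, foreign purchases of domestic corporate bonds 300.9.)

6.9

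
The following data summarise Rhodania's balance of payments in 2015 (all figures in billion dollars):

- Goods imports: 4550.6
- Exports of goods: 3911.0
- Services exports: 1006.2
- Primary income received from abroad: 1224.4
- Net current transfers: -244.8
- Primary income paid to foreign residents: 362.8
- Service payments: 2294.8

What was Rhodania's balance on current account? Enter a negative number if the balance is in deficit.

Goods balance = 3911.0 - 4550.6 = -639.6
Services balance = 1006.2 - 2294.8 = -1288.6
Trade balance (goods + services) = -639.6 + (-1288.6) = -1928.2
Net primary income = 1224.4 - 362.8 = 861.6
Net secondary income = -244.8
Current account = -1928.2 + 861.6 + (-244.8) = -1311.4

-1311.4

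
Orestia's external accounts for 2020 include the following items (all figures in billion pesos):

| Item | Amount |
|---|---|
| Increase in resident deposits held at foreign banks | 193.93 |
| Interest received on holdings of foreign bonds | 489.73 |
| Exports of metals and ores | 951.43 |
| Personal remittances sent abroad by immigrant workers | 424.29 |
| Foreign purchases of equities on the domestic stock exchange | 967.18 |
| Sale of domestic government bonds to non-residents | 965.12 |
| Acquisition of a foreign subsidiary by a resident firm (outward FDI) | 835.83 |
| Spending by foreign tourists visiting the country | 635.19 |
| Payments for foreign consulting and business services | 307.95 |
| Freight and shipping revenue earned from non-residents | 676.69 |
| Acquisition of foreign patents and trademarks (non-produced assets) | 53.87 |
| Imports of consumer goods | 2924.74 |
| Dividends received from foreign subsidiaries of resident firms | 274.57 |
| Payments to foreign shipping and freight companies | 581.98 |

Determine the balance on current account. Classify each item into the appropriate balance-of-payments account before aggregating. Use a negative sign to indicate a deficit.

Goods: -2924.74 + 951.43 = -1973.31
Services: -581.98 - 307.95 + 635.19 + 676.69 = 421.95
Primary income: 489.73 + 274.57 = 764.30
Secondary income: -424.29
Current account = (-1973.31) + 421.95 + 764.30 + (-424.29) = -1211.35
(Excluded from the current account — financial account: increase in resident deposits held at foreign banks 193.93, foreign purchases of equities on the domestic stock exchange 967.18, sale of domestic government bonds to non-residents 965.12, acquisition of a foreign subsidiary by a resident firm (outward FDI) 835.83; capital account: acquisition of foreign patents and trademarks (non-produced assets) 53.87.)

-1211.35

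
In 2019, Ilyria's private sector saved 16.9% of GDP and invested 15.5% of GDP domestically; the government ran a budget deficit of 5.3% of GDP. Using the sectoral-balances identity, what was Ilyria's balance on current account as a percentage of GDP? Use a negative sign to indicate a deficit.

-3.9

By the sectoral-balances identity, CA = (S_private - I) + (T - G).
Private balance = 16.9 - 15.5 = 1.4
Government balance (T - G) = -5.3
CA = 1.4 + (-5.3) = -3.9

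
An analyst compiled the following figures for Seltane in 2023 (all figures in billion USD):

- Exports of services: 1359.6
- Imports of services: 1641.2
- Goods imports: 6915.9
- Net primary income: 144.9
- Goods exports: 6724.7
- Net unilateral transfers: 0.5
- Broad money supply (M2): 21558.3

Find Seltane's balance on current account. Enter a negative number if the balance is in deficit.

Goods balance = 6724.7 - 6915.9 = -191.2
Services balance = 1359.6 - 1641.2 = -281.6
Trade balance (goods + services) = -191.2 + (-281.6) = -472.8
Net primary income = 144.9
Net secondary income = 0.5
Current account = -472.8 + 144.9 + 0.5 = -327.4

-327.4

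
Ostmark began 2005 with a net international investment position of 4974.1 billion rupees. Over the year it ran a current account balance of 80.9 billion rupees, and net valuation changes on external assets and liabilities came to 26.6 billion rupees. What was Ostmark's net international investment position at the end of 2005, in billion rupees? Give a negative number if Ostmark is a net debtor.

Change in NIIP = current account + net valuation change = 80.9 + 26.6 = 107.5
End-of-year NIIP = 4974.1 + 107.5 = 5081.6

5081.6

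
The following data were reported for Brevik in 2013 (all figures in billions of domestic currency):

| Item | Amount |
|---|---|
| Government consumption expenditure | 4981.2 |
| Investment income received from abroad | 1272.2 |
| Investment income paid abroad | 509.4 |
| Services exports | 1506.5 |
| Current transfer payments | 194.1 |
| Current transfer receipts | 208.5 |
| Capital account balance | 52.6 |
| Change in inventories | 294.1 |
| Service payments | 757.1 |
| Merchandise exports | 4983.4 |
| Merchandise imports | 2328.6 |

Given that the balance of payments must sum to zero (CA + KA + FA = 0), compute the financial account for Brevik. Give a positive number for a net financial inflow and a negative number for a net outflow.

Goods balance = 4983.4 - 2328.6 = 2654.8
Services balance = 1506.5 - 757.1 = 749.4
Trade balance (goods + services) = 2654.8 + 749.4 = 3404.2
Net primary income = 1272.2 - 509.4 = 762.8
Net secondary income = 208.5 - 194.1 = 14.4
Current account = 3404.2 + 762.8 + 14.4 = 4181.4
Financial account = -(4181.4 + 52.6) = -4234.0

-4234.0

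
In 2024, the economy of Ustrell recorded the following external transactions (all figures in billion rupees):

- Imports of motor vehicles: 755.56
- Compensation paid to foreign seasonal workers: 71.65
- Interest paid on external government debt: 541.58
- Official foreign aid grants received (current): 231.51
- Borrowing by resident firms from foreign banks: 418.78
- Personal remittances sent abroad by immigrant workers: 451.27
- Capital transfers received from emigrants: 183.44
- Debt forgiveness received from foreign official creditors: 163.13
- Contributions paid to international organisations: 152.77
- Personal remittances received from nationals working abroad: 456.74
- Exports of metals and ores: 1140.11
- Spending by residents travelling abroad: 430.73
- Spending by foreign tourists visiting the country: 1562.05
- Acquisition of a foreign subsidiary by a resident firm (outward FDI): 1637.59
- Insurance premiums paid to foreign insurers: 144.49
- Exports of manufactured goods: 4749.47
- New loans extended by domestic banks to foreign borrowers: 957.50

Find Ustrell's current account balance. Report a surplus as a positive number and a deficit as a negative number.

Goods: 4749.47 - 755.56 + 1140.11 = 5134.02
Services: 1562.05 - 144.49 - 430.73 = 986.83
Primary income: -541.58 - 71.65 = -613.23
Secondary income: 456.74 - 451.27 - 152.77 + 231.51 = 84.21
Current account = 5134.02 + 986.83 + (-613.23) + 84.21 = 5591.83
(Excluded from the current account — financial account: borrowing by resident firms from foreign banks 418.78, acquisition of a foreign subsidiary by a resident firm (outward FDI) 1637.59, new loans extended by domestic banks to foreign borrowers 957.50; capital account: capital transfers received from emigrants 183.44, debt forgiveness received from foreign official creditors 163.13.)

5591.83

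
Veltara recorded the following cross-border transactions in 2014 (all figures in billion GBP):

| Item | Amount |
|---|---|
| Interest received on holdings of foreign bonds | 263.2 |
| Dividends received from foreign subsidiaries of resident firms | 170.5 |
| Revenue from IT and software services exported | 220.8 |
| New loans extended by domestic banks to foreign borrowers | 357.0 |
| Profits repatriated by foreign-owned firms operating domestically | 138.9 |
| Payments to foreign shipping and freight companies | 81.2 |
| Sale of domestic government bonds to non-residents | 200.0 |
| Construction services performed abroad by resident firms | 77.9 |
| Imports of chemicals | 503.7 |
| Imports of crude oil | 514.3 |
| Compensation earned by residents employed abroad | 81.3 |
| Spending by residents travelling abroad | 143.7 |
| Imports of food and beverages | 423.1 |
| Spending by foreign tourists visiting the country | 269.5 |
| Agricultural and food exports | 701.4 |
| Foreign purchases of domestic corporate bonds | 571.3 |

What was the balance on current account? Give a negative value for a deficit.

Goods: -514.3 + 701.4 - 503.7 - 423.1 = -739.7
Services: -143.7 + 77.9 + 220.8 - 81.2 + 269.5 = 343.3
Primary income: 170.5 - 138.9 + 263.2 + 81.3 = 376.1
Current account = (-739.7) + 343.3 + 376.1 = -20.3
(Excluded from the current account — financial account: new loans extended by domestic banks to foreign borrowers 357.0, sale of domestic government bonds to non-residents 200.0, foreign purchases of domestic corporate bonds 571.3.)

-20.3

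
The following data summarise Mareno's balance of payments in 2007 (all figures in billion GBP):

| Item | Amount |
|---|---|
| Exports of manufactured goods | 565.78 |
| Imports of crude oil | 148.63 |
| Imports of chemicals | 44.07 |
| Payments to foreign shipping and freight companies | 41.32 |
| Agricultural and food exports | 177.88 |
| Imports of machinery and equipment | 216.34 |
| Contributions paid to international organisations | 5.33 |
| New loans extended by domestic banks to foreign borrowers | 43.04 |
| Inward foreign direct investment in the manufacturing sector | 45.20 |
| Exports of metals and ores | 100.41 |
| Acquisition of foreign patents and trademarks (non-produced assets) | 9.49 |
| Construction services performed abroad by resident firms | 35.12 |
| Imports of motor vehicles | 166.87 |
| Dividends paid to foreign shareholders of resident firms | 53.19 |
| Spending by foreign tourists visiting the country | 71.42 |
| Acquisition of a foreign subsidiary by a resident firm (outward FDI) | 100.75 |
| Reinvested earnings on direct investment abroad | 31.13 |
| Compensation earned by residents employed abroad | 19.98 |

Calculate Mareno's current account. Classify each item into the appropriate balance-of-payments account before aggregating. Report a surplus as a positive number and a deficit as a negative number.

Goods: -216.34 - 166.87 - 44.07 - 148.63 + 100.41 + 565.78 + 177.88 = 268.16
Services: 35.12 + 71.42 - 41.32 = 65.22
Primary income: 19.98 - 53.19 + 31.13 = -2.08
Secondary income: -5.33
Current account = 268.16 + 65.22 + (-2.08) + (-5.33) = 325.97
(Excluded from the current account — financial account: new loans extended by domestic banks to foreign borrowers 43.04, inward foreign direct investment in the manufacturing sector 45.20, acquisition of a foreign subsidiary by a resident firm (outward FDI) 100.75; capital account: acquisition of foreign patents and trademarks (non-produced assets) 9.49.)

325.97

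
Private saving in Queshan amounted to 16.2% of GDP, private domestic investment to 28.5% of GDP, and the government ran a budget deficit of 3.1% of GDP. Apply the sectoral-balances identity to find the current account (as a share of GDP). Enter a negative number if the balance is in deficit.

By the sectoral-balances identity, CA = (S_private - I) + (T - G).
Private balance = 16.2 - 28.5 = -12.3
Government balance (T - G) = -3.1
CA = -12.3 + (-3.1) = -15.4

-15.4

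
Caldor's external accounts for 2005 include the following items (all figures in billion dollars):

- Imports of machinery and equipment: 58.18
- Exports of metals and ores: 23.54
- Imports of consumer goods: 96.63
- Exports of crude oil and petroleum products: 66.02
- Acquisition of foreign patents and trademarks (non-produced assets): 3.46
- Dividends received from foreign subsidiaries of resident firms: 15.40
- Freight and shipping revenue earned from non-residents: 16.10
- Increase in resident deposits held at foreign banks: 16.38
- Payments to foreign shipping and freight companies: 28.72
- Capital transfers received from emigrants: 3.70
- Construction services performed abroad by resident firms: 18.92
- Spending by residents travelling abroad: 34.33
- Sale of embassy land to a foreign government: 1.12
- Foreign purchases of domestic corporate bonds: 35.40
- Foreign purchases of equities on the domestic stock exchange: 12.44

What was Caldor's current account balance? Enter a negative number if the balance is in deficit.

-77.88

Goods: -58.18 + 66.02 + 23.54 - 96.63 = -65.25
Services: 18.92 + 16.10 - 34.33 - 28.72 = -28.03
Primary income: 15.40
Current account = (-65.25) + (-28.03) + 15.40 = -77.88
(Excluded from the current account — capital account: acquisition of foreign patents and trademarks (non-produced assets) 3.46, capital transfers received from emigrants 3.70, sale of embassy land to a foreign government 1.12; financial account: increase in resident deposits held at foreign banks 16.38, foreign purchases of domestic corporate bonds 35.40, foreign purchases of equities on the domestic stock exchange 12.44.)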